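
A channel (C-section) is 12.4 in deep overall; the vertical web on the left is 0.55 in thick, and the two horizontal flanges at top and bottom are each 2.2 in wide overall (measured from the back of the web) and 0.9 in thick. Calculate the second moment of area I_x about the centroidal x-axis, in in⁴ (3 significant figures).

I_x ≈ 186 in⁴

Break the section into simple shapes (no overlaps), measuring from the bottom-left corner of the bounding box.
Web: 0.55 × 12.4, A = 6.82 in², y = 6.2 in, Ī = 87.387 in⁴.
Top flange (beyond web): 1.65 × 0.9, A = 1.485 in², y = 11.95 in, Ī = 0.10024 in⁴.
Bottom flange (beyond web): 1.65 × 0.9, A = 1.485 in², y = 0.45 in, Ī = 0.10024 in⁴.
By symmetry the centroid is at mid-height, ȳ = 6.2 in.
Transfer each piece to the centroidal x-axis using Ī + A·d² with d = y − 6.2:
  web: d = 0 in → contributes +87.387 in⁴
  top flange (beyond web): d = 5.75 in → contributes +49.198 in⁴
  bottom flange (beyond web): d = -5.75 in → contributes +49.198 in⁴
Total I = 185.78 in⁴.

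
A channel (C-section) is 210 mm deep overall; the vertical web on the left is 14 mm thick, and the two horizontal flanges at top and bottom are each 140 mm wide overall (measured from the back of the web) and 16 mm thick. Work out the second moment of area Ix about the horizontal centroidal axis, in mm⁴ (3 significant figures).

Ix ≈ 4.88 × 10⁷ mm⁴

Decompose the section into non-overlapping parts with the origin at the bottom-left of its bounding rectangle.
Web: 14 × 210, A = 2 940 mm², y = 105 mm, Ī = 10 804 500 mm⁴.
Top flange (beyond web): 126 × 16, A = 2 016 mm², y = 202 mm, Ī = 43 008 mm⁴.
Bottom flange (beyond web): 126 × 16, A = 2 016 mm², y = 8 mm, Ī = 43 008 mm⁴.
By symmetry the centroid is at mid-height, ȳ = 105 mm.
Transfer each piece to the horizontal centroidal axis using Ī + A·d² with d = y − 105:
  web: d = 0 mm → contributes +10 804 500 mm⁴
  top flange (beyond web): d = 97 mm → contributes +19 011 552 mm⁴
  bottom flange (beyond web): d = -97 mm → contributes +19 011 552 mm⁴
Total I = 48 827 604 mm⁴.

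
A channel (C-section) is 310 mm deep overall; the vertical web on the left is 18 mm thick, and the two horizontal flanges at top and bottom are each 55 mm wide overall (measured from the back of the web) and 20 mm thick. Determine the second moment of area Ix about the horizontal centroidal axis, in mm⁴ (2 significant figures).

Treat the section as a set of non-overlapping primitives; coordinates are from the bounding-box lower-left.
Web: 18 × 310, A = 5 580 mm², y = 155 mm, Ī = 44 686 500 mm⁴.
Top flange (beyond web): 37 × 20, A = 740 mm², y = 300 mm, Ī = 24 667 mm⁴.
Bottom flange (beyond web): 37 × 20, A = 740 mm², y = 10 mm, Ī = 24 667 mm⁴.
By symmetry the centroid is at mid-height, ȳ = 155 mm.
Transfer each piece to the horizontal centroidal axis using Ī + A·d² with d = y − 155:
  web: d = 0 mm → contributes +44 686 500 mm⁴
  top flange (beyond web): d = 145 mm → contributes +15 583 167 mm⁴
  bottom flange (beyond web): d = -145 mm → contributes +15 583 167 mm⁴
Total I = 75 852 833 mm⁴.

Ix ≈ 7.6 × 10⁷ mm⁴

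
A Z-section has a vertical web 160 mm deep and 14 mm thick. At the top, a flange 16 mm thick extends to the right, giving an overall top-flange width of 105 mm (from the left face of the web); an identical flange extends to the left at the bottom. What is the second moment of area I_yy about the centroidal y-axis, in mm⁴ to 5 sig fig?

I_yy ≈ 1.0072 × 10⁷ mm⁴

Break the section into simple shapes (no overlaps), measuring from the bottom-left corner of the bounding box.
Web: 14 × 160, A = 2 240 mm², x = 98 mm, Ī = 36586.67 mm⁴.
Top flange (beyond web): 91 × 16, A = 1 456 mm², x = 150.5 mm, Ī = 1 004 761 mm⁴.
Bottom flange (beyond web): 91 × 16, A = 1 456 mm², x = 45.5 mm, Ī = 1 004 761 mm⁴.
Centroid: x̄ = ΣA·x / ΣA = 98 mm.
Transfer each piece to the centroidal y-axis using Ī + A·d² with d = x − 98:
  web: d = 0 mm → contributes +36586.67 mm⁴
  top flange (beyond web): d = 52.5 mm → contributes +5 017 861 mm⁴
  bottom flange (beyond web): d = -52.5 mm → contributes +5 017 861 mm⁴
Total I = 10 072 309 mm⁴.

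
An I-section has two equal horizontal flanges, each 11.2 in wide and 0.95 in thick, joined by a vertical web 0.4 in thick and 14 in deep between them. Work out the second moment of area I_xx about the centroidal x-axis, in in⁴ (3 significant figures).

I_xx ≈ 1280 in⁴

Break the section into simple shapes (no overlaps), measuring from the bottom-left corner of the bounding box.
Bottom flange: 11.2 × 0.95, A = 10.64 in², y = 0.475 in, Ī = 0.80022 in⁴.
Web: 0.4 × 14, A = 5.6 in², y = 7.95 in, Ī = 91.467 in⁴.
Top flange: 11.2 × 0.95, A = 10.64 in², y = 15.425 in, Ī = 0.80022 in⁴.
By symmetry the centroid is at mid-height, ȳ = 7.95 in.
Transfer each piece to the centroidal x-axis using Ī + A·d² with d = y − 7.95:
  bottom flange: d = -7.475 in → contributes +595.32 in⁴
  web: d = 0 in → contributes +91.467 in⁴
  top flange: d = 7.475 in → contributes +595.32 in⁴
Total I = 1282.1 in⁴.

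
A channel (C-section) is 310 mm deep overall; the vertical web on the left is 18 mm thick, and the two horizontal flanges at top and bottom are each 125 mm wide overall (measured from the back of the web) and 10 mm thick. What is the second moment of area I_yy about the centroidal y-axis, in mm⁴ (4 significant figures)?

I_yy ≈ 8.235 × 10⁶ mm⁴

Break the section into simple shapes (no overlaps), measuring from the bottom-left corner of the bounding box.
Web: 18 × 310, A = 5 580 mm², x = 9 mm, Ī = 150 660 mm⁴.
Top flange (beyond web): 107 × 10, A = 1 070 mm², x = 71.5 mm, Ī = 1 020 869 mm⁴.
Bottom flange (beyond web): 107 × 10, A = 1 070 mm², x = 71.5 mm, Ī = 1 020 869 mm⁴.
Centroid: x̄ = ΣA·x / ΣA = 26.3251 mm.
Transfer each piece to the centroidal y-axis using Ī + A·d² with d = x − 26.3251:
  web: d = -17.3251 mm → contributes +1 825 553 mm⁴
  top flange (beyond web): d = 45.1749 mm → contributes +3 204 492 mm⁴
  bottom flange (beyond web): d = 45.1749 mm → contributes +3 204 492 mm⁴
Total I = 8 234 537 mm⁴.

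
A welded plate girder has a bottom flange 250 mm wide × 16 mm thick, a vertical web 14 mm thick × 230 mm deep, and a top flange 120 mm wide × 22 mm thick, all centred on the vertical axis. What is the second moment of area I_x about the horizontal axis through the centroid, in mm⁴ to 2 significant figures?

Decompose the section into non-overlapping parts with the origin at the bottom-left of its bounding rectangle.
Bottom plate: 250 × 16, A = 4 000 mm², y = 8 mm, Ī = 85 333 mm⁴.
Web plate: 14 × 230, A = 3 220 mm², y = 131 mm, Ī = 14 194 833 mm⁴.
Top plate: 120 × 22, A = 2 640 mm², y = 257 mm, Ī = 106 480 mm⁴.
Centroid: ȳ = ΣA·y / ΣA = 114.8 mm.
Transfer each piece to the horizontal axis through the centroid using Ī + A·d² with d = y − 114.8:
  bottom plate: d = -106.8 mm → contributes +45 742 534 mm⁴
  web plate: d = 16.16 mm → contributes +15 035 959 mm⁴
  top plate: d = 142.2 mm → contributes +53 461 174 mm⁴
Total I = 114 239 667 mm⁴.

I_x ≈ 1.1 × 10⁸ mm⁴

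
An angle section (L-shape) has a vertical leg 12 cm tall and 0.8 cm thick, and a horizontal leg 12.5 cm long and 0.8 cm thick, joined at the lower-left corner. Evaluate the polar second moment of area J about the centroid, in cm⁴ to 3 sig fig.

J ≈ 557 cm⁴

Split into non-overlapping primitives; take the origin at the lower-left of the bounding box.
Vertical leg: 0.8 × 12, A = 9.6 cm², y = 6 cm, Ī = 115.2 cm⁴.
Horizontal leg (remainder): 11.7 × 0.8, A = 9.36 cm², y = 0.4 cm, Ī = 0.4992 cm⁴.
Centroid: ȳ = ΣA·y / ΣA = 3.2354 cm.
Transfer each piece to the centroidal x-axis using Ī + A·d² with d = y − 3.2354:
  vertical leg: d = 2.7646 cm → contributes +188.57 cm⁴
  horizontal leg (remainder): d = -2.8354 cm → contributes +75.751 cm⁴
Total I = 264.32 cm⁴.
For the y-axis: x̄ = 3.4854 cm.
Repeating about the centroidal y-axis gives I_y = 292.41 cm⁴.
Polar second moment: J = I_x + I_y = 556.73 cm⁴.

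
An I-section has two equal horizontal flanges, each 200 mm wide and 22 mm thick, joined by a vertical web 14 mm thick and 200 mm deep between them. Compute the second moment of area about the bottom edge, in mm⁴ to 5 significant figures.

I_base ≈ 2.9077 × 10⁸ mm⁴

Treat the section as a set of non-overlapping primitives; coordinates are from the bounding-box lower-left.
Bottom flange: 200 × 22, A = 4 400 mm², y = 11 mm, Ī = 177466.7 mm⁴.
Web: 14 × 200, A = 2 800 mm², y = 122 mm, Ī = 9 333 333 mm⁴.
Top flange: 200 × 22, A = 4 400 mm², y = 233 mm, Ī = 177466.7 mm⁴.
Transfer each piece to the base of the section using Ī + A·d² with d = y − 0:
  bottom flange: d = 11 mm → contributes +709866.7 mm⁴
  web: d = 122 mm → contributes +51 008 533 mm⁴
  top flange: d = 233 mm → contributes +239 049 067 mm⁴
Total I = 290 767 467 mm⁴.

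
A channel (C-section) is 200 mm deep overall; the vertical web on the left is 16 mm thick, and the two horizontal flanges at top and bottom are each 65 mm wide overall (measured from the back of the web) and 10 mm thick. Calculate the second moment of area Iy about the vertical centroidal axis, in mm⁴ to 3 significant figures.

Iy ≈ 1.06 × 10⁶ mm⁴

Split into non-overlapping primitives; take the origin at the lower-left of the bounding box.
Web: 16 × 200, A = 3 200 mm², x = 8 mm, Ī = 68 267 mm⁴.
Top flange (beyond web): 49 × 10, A = 490 mm², x = 40.5 mm, Ī = 98 041 mm⁴.
Bottom flange (beyond web): 49 × 10, A = 490 mm², x = 40.5 mm, Ī = 98 041 mm⁴.
Centroid: x̄ = ΣA·x / ΣA = 15.62 mm.
Transfer each piece to the vertical centroidal axis using Ī + A·d² with d = x − 15.62:
  web: d = -7.6196 mm → contributes +254 054 mm⁴
  top flange (beyond web): d = 24.88 mm → contributes +401 367 mm⁴
  bottom flange (beyond web): d = 24.88 mm → contributes +401 367 mm⁴
Total I = 1 056 789 mm⁴.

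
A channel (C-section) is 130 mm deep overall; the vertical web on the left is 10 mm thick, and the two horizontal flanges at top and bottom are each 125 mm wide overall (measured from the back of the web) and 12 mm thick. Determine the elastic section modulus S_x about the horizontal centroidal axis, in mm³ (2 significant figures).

Break the section into simple shapes (no overlaps), measuring from the bottom-left corner of the bounding box.
Web: 10 × 130, A = 1 300 mm², y = 65 mm, Ī = 1 830 833 mm⁴.
Top flange (beyond web): 115 × 12, A = 1 380 mm², y = 124 mm, Ī = 16 560 mm⁴.
Bottom flange (beyond web): 115 × 12, A = 1 380 mm², y = 6 mm, Ī = 16 560 mm⁴.
By symmetry the centroid is at mid-height, ȳ = 65 mm.
Transfer each piece to the horizontal centroidal axis using Ī + A·d² with d = y − 65:
  web: d = 0 mm → contributes +1 830 833 mm⁴
  top flange (beyond web): d = 59 mm → contributes +4 820 340 mm⁴
  bottom flange (beyond web): d = -59 mm → contributes +4 820 340 mm⁴
Total I = 11 471 513 mm⁴.
Extreme fibre distance c = 65 mm; S = I/c = 176 485 mm³.

S_x ≈ 1.8 × 10⁵ mm³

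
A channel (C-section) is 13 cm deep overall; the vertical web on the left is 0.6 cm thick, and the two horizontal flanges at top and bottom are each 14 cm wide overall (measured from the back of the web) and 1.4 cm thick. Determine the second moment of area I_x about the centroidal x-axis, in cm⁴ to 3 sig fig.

Split into non-overlapping primitives; take the origin at the lower-left of the bounding box.
Web: 0.6 × 13, A = 7.8 cm², y = 6.5 cm, Ī = 109.85 cm⁴.
Top flange (beyond web): 13.4 × 1.4, A = 18.76 cm², y = 12.3 cm, Ī = 3.0641 cm⁴.
Bottom flange (beyond web): 13.4 × 1.4, A = 18.76 cm², y = 0.7 cm, Ī = 3.0641 cm⁴.
By symmetry the centroid is at mid-height, ȳ = 6.5 cm.
Transfer each piece to the centroidal x-axis using Ī + A·d² with d = y − 6.5:
  web: d = 0 cm → contributes +109.85 cm⁴
  top flange (beyond web): d = 5.8 cm → contributes +634.15 cm⁴
  bottom flange (beyond web): d = -5.8 cm → contributes +634.15 cm⁴
Total I = 1378.2 cm⁴.

I_x ≈ 1380 cm⁴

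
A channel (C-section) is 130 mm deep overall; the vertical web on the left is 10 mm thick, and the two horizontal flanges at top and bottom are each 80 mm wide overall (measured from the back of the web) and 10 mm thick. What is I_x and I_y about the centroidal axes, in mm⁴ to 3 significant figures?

I_x ≈ 6.88 × 10⁶ mm⁴, I_y ≈ 1.66 × 10⁶ mm⁴

Split into non-overlapping primitives; take the origin at the lower-left of the bounding box.
Web: 10 × 130, A = 1 300 mm², y = 65 mm, Ī = 1 830 833 mm⁴.
Top flange (beyond web): 70 × 10, A = 700 mm², y = 125 mm, Ī = 5833.3 mm⁴.
Bottom flange (beyond web): 70 × 10, A = 700 mm², y = 5 mm, Ī = 5833.3 mm⁴.
By symmetry the centroid is at mid-height, ȳ = 65 mm.
Transfer each piece to the centroidal x-axis using Ī + A·d² with d = y − 65:
  web: d = 0 mm → contributes +1 830 833 mm⁴
  top flange (beyond web): d = 60 mm → contributes +2 525 833 mm⁴
  bottom flange (beyond web): d = -60 mm → contributes +2 525 833 mm⁴
Total I = 6 882 500 mm⁴.
For the y-axis: x̄ = 25.741 mm.
Repeating about the centroidal y-axis gives I_y = 1 661 019 mm⁴.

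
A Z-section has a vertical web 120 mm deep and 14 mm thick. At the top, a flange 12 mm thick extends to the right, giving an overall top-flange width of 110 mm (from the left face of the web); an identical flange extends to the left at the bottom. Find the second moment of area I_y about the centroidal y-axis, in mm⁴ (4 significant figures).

Break the section into simple shapes (no overlaps), measuring from the bottom-left corner of the bounding box.
Web: 14 × 120, A = 1 680 mm², x = 103 mm, Ī = 27 440 mm⁴.
Top flange (beyond web): 96 × 12, A = 1 152 mm², x = 158 mm, Ī = 884 736 mm⁴.
Bottom flange (beyond web): 96 × 12, A = 1 152 mm², x = 48 mm, Ī = 884 736 mm⁴.
Centroid: x̄ = ΣA·x / ΣA = 103 mm.
Transfer each piece to the centroidal y-axis using Ī + A·d² with d = x − 103:
  web: d = 0 mm → contributes +27 440 mm⁴
  top flange (beyond web): d = 55 mm → contributes +4 369 536 mm⁴
  bottom flange (beyond web): d = -55 mm → contributes +4 369 536 mm⁴
Total I = 8 766 512 mm⁴.

I_y ≈ 8.767 × 10⁶ mm⁴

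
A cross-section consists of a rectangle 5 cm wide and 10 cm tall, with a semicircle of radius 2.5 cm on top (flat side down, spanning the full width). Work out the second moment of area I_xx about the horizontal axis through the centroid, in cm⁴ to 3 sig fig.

Decompose the section into non-overlapping parts with the origin at the bottom-left of its bounding rectangle.
Rectangular body: 5 × 10, A = 50 cm², y = 5 cm, Ī = 416.67 cm⁴.
Semicircular cap: semicircle r = 2.5, A = 9.8175 cm², y = 11.061 cm, Ī = 4.2874 cm⁴.
Centroid: ȳ = ΣA·y / ΣA = 5.9948 cm.
Transfer each piece to the horizontal axis through the centroid using Ī + A·d² with d = y − 5.9948:
  rectangular body: d = -0.99476 cm → contributes +466.14 cm⁴
  semicircular cap: d = 5.0663 cm → contributes +256.27 cm⁴
Total I = 722.42 cm⁴.

I_xx ≈ 722 cm⁴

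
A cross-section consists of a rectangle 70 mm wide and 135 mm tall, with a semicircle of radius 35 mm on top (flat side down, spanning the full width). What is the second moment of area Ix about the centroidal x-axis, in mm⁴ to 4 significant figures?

Ix ≈ 2.536 × 10⁷ mm⁴

Treat the section as a set of non-overlapping primitives; coordinates are from the bounding-box lower-left.
Rectangular body: 70 × 135, A = 9 450 mm², y = 67.5 mm, Ī = 14 352 188 mm⁴.
Semicircular cap: semicircle r = 35, A = 1924.23 mm², y = 149.854 mm, Ī = 164 704 mm⁴.
Centroid: ȳ = ΣA·y / ΣA = 81.4323 mm.
Transfer each piece to the centroidal x-axis using Ī + A·d² with d = y − 81.4323:
  rectangular body: d = -13.9323 mm → contributes +16 186 504 mm⁴
  semicircular cap: d = 68.4222 mm → contributes +9 173 156 mm⁴
Total I = 25 359 660 mm⁴.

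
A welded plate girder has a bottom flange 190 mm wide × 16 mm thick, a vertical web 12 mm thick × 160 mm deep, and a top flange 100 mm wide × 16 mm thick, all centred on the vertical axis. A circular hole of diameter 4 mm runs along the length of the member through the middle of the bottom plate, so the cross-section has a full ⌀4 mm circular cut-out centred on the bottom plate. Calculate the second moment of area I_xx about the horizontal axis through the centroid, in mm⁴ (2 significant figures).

I_xx ≈ 3.8 × 10⁷ mm⁴

Treat the section as a set of non-overlapping primitives; coordinates are from the bounding-box lower-left.
Bottom plate: 190 × 16, A = 3 040 mm², y = 8 mm, Ī = 64 853 mm⁴.
Web plate: 12 × 160, A = 1 920 mm², y = 96 mm, Ī = 4 096 000 mm⁴.
Top plate: 100 × 16, A = 1 600 mm², y = 184 mm, Ī = 34 133 mm⁴.
Hole (subtracted): ⌀4, A = 12.57 mm², y = 8 mm, Ī = 12.57 mm⁴.
Centroid: ȳ = ΣA·y / ΣA = 76.81 mm.
Transfer each piece to the horizontal axis through the centroid using Ī + A·d² with d = y − 76.81:
  bottom plate: d = -68.81 mm → contributes +14 460 681 mm⁴
  web plate: d = 19.19 mm → contributes +4 802 702 mm⁴
  top plate: d = 107.2 mm → contributes +18 416 018 mm⁴
  hole: d = -68.81 mm → contributes −59 520 mm⁴
Total I = 37 619 881 mm⁴.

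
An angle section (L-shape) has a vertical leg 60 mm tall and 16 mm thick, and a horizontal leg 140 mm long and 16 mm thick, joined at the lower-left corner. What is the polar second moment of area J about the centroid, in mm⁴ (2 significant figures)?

Break the section into simple shapes (no overlaps), measuring from the bottom-left corner of the bounding box.
Vertical leg: 16 × 60, A = 960 mm², y = 30 mm, Ī = 288 000 mm⁴.
Horizontal leg (remainder): 124 × 16, A = 1 984 mm², y = 8 mm, Ī = 42 325 mm⁴.
Centroid: ȳ = ΣA·y / ΣA = 15.17 mm.
Transfer each piece to the centroidal x-axis using Ī + A·d² with d = y − 15.17:
  vertical leg: d = 14.83 mm → contributes +499 020 mm⁴
  horizontal leg (remainder): d = -7.174 mm → contributes +144 432 mm⁴
Total I = 643 452 mm⁴.
For the y-axis: x̄ = 55.17 mm.
Repeating about the centroidal y-axis gives I_y = 5 732 732 mm⁴.
Polar second moment: J = I_x + I_y = 6 376 185 mm⁴.

J ≈ 6.4 × 10⁶ mm⁴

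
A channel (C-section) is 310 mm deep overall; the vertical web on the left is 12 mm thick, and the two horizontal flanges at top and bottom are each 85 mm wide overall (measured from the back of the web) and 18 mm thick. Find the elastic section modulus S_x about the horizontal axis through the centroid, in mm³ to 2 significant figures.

S_x ≈ 5.5 × 10⁵ mm³

Split into non-overlapping primitives; take the origin at the lower-left of the bounding box.
Web: 12 × 310, A = 3 720 mm², y = 155 mm, Ī = 29 791 000 mm⁴.
Top flange (beyond web): 73 × 18, A = 1 314 mm², y = 301 mm, Ī = 35 478 mm⁴.
Bottom flange (beyond web): 73 × 18, A = 1 314 mm², y = 9 mm, Ī = 35 478 mm⁴.
By symmetry the centroid is at mid-height, ȳ = 155 mm.
Transfer each piece to the horizontal axis through the centroid using Ī + A·d² with d = y − 155:
  web: d = 0 mm → contributes +29 791 000 mm⁴
  top flange (beyond web): d = 146 mm → contributes +28 044 702 mm⁴
  bottom flange (beyond web): d = -146 mm → contributes +28 044 702 mm⁴
Total I = 85 880 404 mm⁴.
Extreme fibre distance c = 155 mm; S = I/c = 554 067 mm³.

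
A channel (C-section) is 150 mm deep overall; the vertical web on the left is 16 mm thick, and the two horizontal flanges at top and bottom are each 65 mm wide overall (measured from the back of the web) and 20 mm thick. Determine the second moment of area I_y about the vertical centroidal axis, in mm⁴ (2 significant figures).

Decompose the section into non-overlapping parts with the origin at the bottom-left of its bounding rectangle.
Web: 16 × 150, A = 2 400 mm², x = 8 mm, Ī = 51 200 mm⁴.
Top flange (beyond web): 49 × 20, A = 980 mm², x = 40.5 mm, Ī = 196 082 mm⁴.
Bottom flange (beyond web): 49 × 20, A = 980 mm², x = 40.5 mm, Ī = 196 082 mm⁴.
Centroid: x̄ = ΣA·x / ΣA = 22.61 mm.
Transfer each piece to the vertical centroidal axis using Ī + A·d² with d = x − 22.61:
  web: d = -14.61 mm → contributes +563 491 mm⁴
  top flange (beyond web): d = 17.89 mm → contributes +509 730 mm⁴
  bottom flange (beyond web): d = 17.89 mm → contributes +509 730 mm⁴
Total I = 1 582 950 mm⁴.

I_y ≈ 1.6 × 10⁶ mm⁴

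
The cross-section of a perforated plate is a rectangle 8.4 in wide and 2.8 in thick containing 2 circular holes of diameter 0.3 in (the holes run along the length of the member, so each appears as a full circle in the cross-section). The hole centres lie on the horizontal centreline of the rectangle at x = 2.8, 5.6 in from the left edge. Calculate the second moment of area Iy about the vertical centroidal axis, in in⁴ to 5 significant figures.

Iy ≈ 138.02 in⁴

Treat the section as a set of non-overlapping primitives; coordinates are from the bounding-box lower-left.
Plate: 8.4 × 2.8, A = 23.52 in², x = 4.2 in, Ī = 138.2976 in⁴.
Hole 1 (subtracted): ⌀0.3, A = 0.07068583 in², x = 2.8 in, Ī = 0.0003976078 in⁴.
Hole 2 (subtracted): ⌀0.3, A = 0.07068583 in², x = 5.6 in, Ī = 0.0003976078 in⁴.
By symmetry the centroid is at mid-width, x̄ = 4.2 in.
Transfer each piece to the vertical centroidal axis using Ī + A·d² with d = x − 4.2:
  plate: d = 0 in → contributes +138.2976 in⁴
  hole 1: d = -1.4 in → contributes −0.1389418 in⁴
  hole 2: d = 1.4 in → contributes −0.1389418 in⁴
Total I = 138.0197 in⁴.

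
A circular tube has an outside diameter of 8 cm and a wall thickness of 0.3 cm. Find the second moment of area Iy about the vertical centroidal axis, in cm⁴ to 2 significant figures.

Decompose the section into non-overlapping parts with the origin at the bottom-left of its bounding rectangle.
Outer circle: ⌀8, A = 50.27 cm², x = 4 cm, Ī = 201.1 cm⁴.
Bore (subtracted): ⌀7.4, A = 43.01 cm², x = 4 cm, Ī = 147.2 cm⁴.
By symmetry the centroid is at mid-width, x̄ = 4 cm.
All pieces are centred on the vertical centroidal axis, so I = ΣĪ (holes subtracted) = 53.87 cm⁴.

Iy ≈ 54 cm⁴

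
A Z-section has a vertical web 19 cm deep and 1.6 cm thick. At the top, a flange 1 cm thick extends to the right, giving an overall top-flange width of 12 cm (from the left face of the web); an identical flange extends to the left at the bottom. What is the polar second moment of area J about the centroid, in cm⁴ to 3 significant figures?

J ≈ 3540 cm⁴

Decompose the section into non-overlapping parts with the origin at the bottom-left of its bounding rectangle.
Web: 1.6 × 19, A = 30.4 cm², y = 9.5 cm, Ī = 914.53 cm⁴.
Top flange (beyond web): 10.4 × 1, A = 10.4 cm², y = 18.5 cm, Ī = 0.86667 cm⁴.
Bottom flange (beyond web): 10.4 × 1, A = 10.4 cm², y = 0.5 cm, Ī = 0.86667 cm⁴.
Centroid: ȳ = ΣA·y / ΣA = 9.5 cm.
Transfer each piece to the centroidal x-axis using Ī + A·d² with d = y − 9.5:
  web: d = 0 cm → contributes +914.53 cm⁴
  top flange (beyond web): d = 9 cm → contributes +843.27 cm⁴
  bottom flange (beyond web): d = -9 cm → contributes +843.27 cm⁴
Total I = 2601.1 cm⁴.
For the y-axis: x̄ = 11.2 cm.
Repeating about the centroidal y-axis gives I_y = 942.76 cm⁴.
Polar second moment: J = I_x + I_y = 3543.8 cm⁴.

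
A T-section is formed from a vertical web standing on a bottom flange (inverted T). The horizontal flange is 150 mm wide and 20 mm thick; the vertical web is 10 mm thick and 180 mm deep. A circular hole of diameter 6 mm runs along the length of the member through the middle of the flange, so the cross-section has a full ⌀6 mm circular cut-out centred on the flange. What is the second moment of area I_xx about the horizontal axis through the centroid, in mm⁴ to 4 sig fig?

I_xx ≈ 1.617 × 10⁷ mm⁴

Treat the section as a set of non-overlapping primitives; coordinates are from the bounding-box lower-left.
Flange: 150 × 20, A = 3 000 mm², y = 10 mm, Ī = 100 000 mm⁴.
Web: 10 × 180, A = 1 800 mm², y = 110 mm, Ī = 4 860 000 mm⁴.
Hole (subtracted): ⌀6, A = 28.2743 mm², y = 10 mm, Ī = 63.6173 mm⁴.
Centroid: ȳ = ΣA·y / ΣA = 47.7222 mm.
Transfer each piece to the horizontal axis through the centroid using Ī + A·d² with d = y − 47.7222:
  flange: d = -37.7222 mm → contributes +4 368 894 mm⁴
  web: d = 62.2778 mm → contributes +11 841 343 mm⁴
  hole: d = -37.7222 mm → contributes −40 297 mm⁴
Total I = 16 169 940 mm⁴.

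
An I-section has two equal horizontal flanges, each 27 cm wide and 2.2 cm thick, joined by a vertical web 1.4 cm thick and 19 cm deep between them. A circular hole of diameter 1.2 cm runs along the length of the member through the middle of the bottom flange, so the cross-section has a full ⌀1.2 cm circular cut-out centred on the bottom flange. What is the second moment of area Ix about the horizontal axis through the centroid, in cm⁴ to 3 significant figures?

Ix ≈ 1.41 × 10⁴ cm⁴

Split into non-overlapping primitives; take the origin at the lower-left of the bounding box.
Bottom flange: 27 × 2.2, A = 59.4 cm², y = 1.1 cm, Ī = 23.958 cm⁴.
Web: 1.4 × 19, A = 26.6 cm², y = 11.7 cm, Ī = 800.22 cm⁴.
Top flange: 27 × 2.2, A = 59.4 cm², y = 22.3 cm, Ī = 23.958 cm⁴.
Hole (subtracted): ⌀1.2, A = 1.131 cm², y = 1.1 cm, Ī = 0.10179 cm⁴.
Centroid: ȳ = ΣA·y / ΣA = 11.783 cm.
Transfer each piece to the horizontal axis through the centroid using Ī + A·d² with d = y − 11.783:
  bottom flange: d = -10.683 cm → contributes +6803.2 cm⁴
  web: d = -0.083097 cm → contributes +800.4 cm⁴
  top flange: d = 10.517 cm → contributes +6593.9 cm⁴
  hole: d = -10.683 cm → contributes −129.18 cm⁴
Total I = 14 068 cm⁴.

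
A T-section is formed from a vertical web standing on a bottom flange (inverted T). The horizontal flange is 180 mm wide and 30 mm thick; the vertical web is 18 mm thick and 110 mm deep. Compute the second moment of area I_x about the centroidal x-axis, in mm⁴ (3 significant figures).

Break the section into simple shapes (no overlaps), measuring from the bottom-left corner of the bounding box.
Flange: 180 × 30, A = 5 400 mm², y = 15 mm, Ī = 405 000 mm⁴.
Web: 18 × 110, A = 1 980 mm², y = 85 mm, Ī = 1 996 500 mm⁴.
Centroid: ȳ = ΣA·y / ΣA = 33.78 mm.
Transfer each piece to the centroidal x-axis using Ī + A·d² with d = y − 33.78:
  flange: d = -18.78 mm → contributes +2 309 616 mm⁴
  web: d = 51.22 mm → contributes +7 190 908 mm⁴
Total I = 9 500 524 mm⁴.

I_x ≈ 9.50 × 10⁶ mm⁴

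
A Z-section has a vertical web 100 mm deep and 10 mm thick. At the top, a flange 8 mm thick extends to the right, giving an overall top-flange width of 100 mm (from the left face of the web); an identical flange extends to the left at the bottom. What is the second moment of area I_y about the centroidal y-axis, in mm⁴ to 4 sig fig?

I_y ≈ 4.580 × 10⁶ mm⁴

Split into non-overlapping primitives; take the origin at the lower-left of the bounding box.
Web: 10 × 100, A = 1 000 mm², x = 95 mm, Ī = 8333.33 mm⁴.
Top flange (beyond web): 90 × 8, A = 720 mm², x = 145 mm, Ī = 486 000 mm⁴.
Bottom flange (beyond web): 90 × 8, A = 720 mm², x = 45 mm, Ī = 486 000 mm⁴.
Centroid: x̄ = ΣA·x / ΣA = 95 mm.
Transfer each piece to the centroidal y-axis using Ī + A·d² with d = x − 95:
  web: d = 0 mm → contributes +8333.33 mm⁴
  top flange (beyond web): d = 50 mm → contributes +2 286 000 mm⁴
  bottom flange (beyond web): d = -50 mm → contributes +2 286 000 mm⁴
Total I = 4 580 333 mm⁴.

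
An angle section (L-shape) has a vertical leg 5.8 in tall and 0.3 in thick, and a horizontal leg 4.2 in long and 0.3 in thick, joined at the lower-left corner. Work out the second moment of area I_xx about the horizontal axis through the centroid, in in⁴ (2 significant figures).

I_xx ≈ 10 in⁴

Break the section into simple shapes (no overlaps), measuring from the bottom-left corner of the bounding box.
Vertical leg: 0.3 × 5.8, A = 1.74 in², y = 2.9 in, Ī = 4.878 in⁴.
Horizontal leg (remainder): 3.9 × 0.3, A = 1.17 in², y = 0.15 in, Ī = 0.008775 in⁴.
Centroid: ȳ = ΣA·y / ΣA = 1.794 in.
Transfer each piece to the horizontal axis through the centroid using Ī + A·d² with d = y − 1.794:
  vertical leg: d = 1.106 in → contributes +7.005 in⁴
  horizontal leg (remainder): d = -1.644 in → contributes +3.172 in⁴
Total I = 10.18 in⁴.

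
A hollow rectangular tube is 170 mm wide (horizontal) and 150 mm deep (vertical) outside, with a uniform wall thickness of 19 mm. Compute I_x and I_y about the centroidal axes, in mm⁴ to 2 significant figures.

Treat the section as a set of non-overlapping primitives; coordinates are from the bounding-box lower-left.
Outer rectangle: 170 × 150, A = 25 500 mm², y = 75 mm, Ī = 47 812 500 mm⁴.
Inner void (subtracted): 132 × 112, A = 14 784 mm², y = 75 mm, Ī = 15 454 208 mm⁴.
By symmetry the centroid is at mid-height, ȳ = 75 mm.
All pieces are centred on the centroidal x-axis, so I = ΣĪ (holes subtracted) = 32 358 292 mm⁴.
Repeating about the centroidal y-axis gives I_y = 39 946 132 mm⁴.

I_x ≈ 3.2 × 10⁷ mm⁴, I_y ≈ 4.0 × 10⁷ mm⁴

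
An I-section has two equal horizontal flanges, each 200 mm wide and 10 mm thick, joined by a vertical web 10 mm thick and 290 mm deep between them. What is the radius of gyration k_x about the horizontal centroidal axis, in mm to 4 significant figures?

k_x ≈ 126.5 mm

Break the section into simple shapes (no overlaps), measuring from the bottom-left corner of the bounding box.
Bottom flange: 200 × 10, A = 2 000 mm², y = 5 mm, Ī = 16666.7 mm⁴.
Web: 10 × 290, A = 2 900 mm², y = 155 mm, Ī = 20 324 167 mm⁴.
Top flange: 200 × 10, A = 2 000 mm², y = 305 mm, Ī = 16666.7 mm⁴.
By symmetry the centroid is at mid-height, ȳ = 155 mm.
Transfer each piece to the horizontal centroidal axis using Ī + A·d² with d = y − 155:
  bottom flange: d = -150 mm → contributes +45 016 667 mm⁴
  web: d = 0 mm → contributes +20 324 167 mm⁴
  top flange: d = 150 mm → contributes +45 016 667 mm⁴
Total I = 110 357 500 mm⁴.
Radius of gyration: k = √(I/A) = √(110 357 500 / 6 900) = 126.467 mm.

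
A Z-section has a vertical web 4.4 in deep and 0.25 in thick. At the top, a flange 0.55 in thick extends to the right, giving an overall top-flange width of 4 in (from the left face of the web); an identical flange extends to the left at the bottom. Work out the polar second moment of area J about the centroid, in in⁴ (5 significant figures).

J ≈ 38.504 in⁴

Break the section into simple shapes (no overlaps), measuring from the bottom-left corner of the bounding box.
Web: 0.25 × 4.4, A = 1.1 in², y = 2.2 in, Ī = 1.774667 in⁴.
Top flange (beyond web): 3.75 × 0.55, A = 2.0625 in², y = 4.125 in, Ī = 0.05199219 in⁴.
Bottom flange (beyond web): 3.75 × 0.55, A = 2.0625 in², y = 0.275 in, Ī = 0.05199219 in⁴.
Centroid: ȳ = ΣA·y / ΣA = 2.2 in.
Transfer each piece to the centroidal x-axis using Ī + A·d² with d = y − 2.2:
  web: d = 0 in → contributes +1.774667 in⁴
  top flange (beyond web): d = 1.925 in → contributes +7.694844 in⁴
  bottom flange (beyond web): d = -1.925 in → contributes +7.694844 in⁴
Total I = 17.16435 in⁴.
For the y-axis: x̄ = 3.875 in.
Repeating about the centroidal y-axis gives I_y = 21.33971 in⁴.
Polar second moment: J = I_x + I_y = 38.50407 in⁴.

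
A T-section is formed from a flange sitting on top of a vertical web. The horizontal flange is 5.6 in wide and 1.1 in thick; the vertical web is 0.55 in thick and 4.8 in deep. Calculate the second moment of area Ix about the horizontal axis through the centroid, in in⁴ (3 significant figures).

Ix ≈ 21.8 in⁴

Treat the section as a set of non-overlapping primitives; coordinates are from the bounding-box lower-left.
Flange: 5.6 × 1.1, A = 6.16 in², y = 5.35 in, Ī = 0.62113 in⁴.
Web: 0.55 × 4.8, A = 2.64 in², y = 2.4 in, Ī = 5.0688 in⁴.
Centroid: ȳ = ΣA·y / ΣA = 4.465 in.
Transfer each piece to the horizontal axis through the centroid using Ī + A·d² with d = y − 4.465:
  flange: d = 0.885 in → contributes +5.4458 in⁴
  web: d = -2.065 in → contributes +16.326 in⁴
Total I = 21.772 in⁴.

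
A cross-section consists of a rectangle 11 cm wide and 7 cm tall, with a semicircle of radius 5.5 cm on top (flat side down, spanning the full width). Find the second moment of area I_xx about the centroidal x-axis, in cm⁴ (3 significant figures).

Decompose the section into non-overlapping parts with the origin at the bottom-left of its bounding rectangle.
Rectangular body: 11 × 7, A = 77 cm², y = 3.5 cm, Ī = 314.42 cm⁴.
Semicircular cap: semicircle r = 5.5, A = 47.517 cm², y = 9.3343 cm, Ī = 100.43 cm⁴.
Centroid: ȳ = ΣA·y / ΣA = 5.7264 cm.
Transfer each piece to the centroidal x-axis using Ī + A·d² with d = y − 5.7264:
  rectangular body: d = -2.2264 cm → contributes +696.1 cm⁴
  semicircular cap: d = 3.6079 cm → contributes +718.94 cm⁴
Total I = 1 415 cm⁴.

I_xx ≈ 1420 cm⁴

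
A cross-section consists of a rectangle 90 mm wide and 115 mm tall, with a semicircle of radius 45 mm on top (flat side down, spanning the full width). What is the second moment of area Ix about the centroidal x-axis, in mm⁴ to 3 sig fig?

Treat the section as a set of non-overlapping primitives; coordinates are from the bounding-box lower-left.
Rectangular body: 90 × 115, A = 10 350 mm², y = 57.5 mm, Ī = 11 406 563 mm⁴.
Semicircular cap: semicircle r = 45, A = 3180.9 mm², y = 134.1 mm, Ī = 450 072 mm⁴.
Centroid: ȳ = ΣA·y / ΣA = 75.507 mm.
Transfer each piece to the centroidal x-axis using Ī + A·d² with d = y − 75.507:
  rectangular body: d = -18.007 mm → contributes +14 762 553 mm⁴
  semicircular cap: d = 58.592 mm → contributes +11 369 911 mm⁴
Total I = 26 132 464 mm⁴.

Ix ≈ 2.61 × 10⁷ mm⁴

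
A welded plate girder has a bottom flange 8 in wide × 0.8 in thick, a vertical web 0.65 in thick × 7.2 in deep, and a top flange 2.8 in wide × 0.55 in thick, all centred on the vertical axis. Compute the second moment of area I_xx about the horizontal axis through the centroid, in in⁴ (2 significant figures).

Decompose the section into non-overlapping parts with the origin at the bottom-left of its bounding rectangle.
Bottom plate: 8 × 0.8, A = 6.4 in², y = 0.4 in, Ī = 0.3413 in⁴.
Web plate: 0.65 × 7.2, A = 4.68 in², y = 4.4 in, Ī = 20.22 in⁴.
Top plate: 2.8 × 0.55, A = 1.54 in², y = 8.275 in, Ī = 0.03882 in⁴.
Centroid: ȳ = ΣA·y / ΣA = 2.844 in.
Transfer each piece to the horizontal axis through the centroid using Ī + A·d² with d = y − 2.844:
  bottom plate: d = -2.444 in → contributes +38.58 in⁴
  web plate: d = 1.556 in → contributes +31.54 in⁴
  top plate: d = 5.431 in → contributes +45.46 in⁴
Total I = 115.6 in⁴.

I_xx ≈ 120 in⁴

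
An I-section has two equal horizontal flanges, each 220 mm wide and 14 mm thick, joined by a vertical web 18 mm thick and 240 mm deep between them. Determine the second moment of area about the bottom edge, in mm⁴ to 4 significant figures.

I_base ≈ 3.084 × 10⁸ mm⁴

Treat the section as a set of non-overlapping primitives; coordinates are from the bounding-box lower-left.
Bottom flange: 220 × 14, A = 3 080 mm², y = 7 mm, Ī = 50306.7 mm⁴.
Web: 18 × 240, A = 4 320 mm², y = 134 mm, Ī = 20 736 000 mm⁴.
Top flange: 220 × 14, A = 3 080 mm², y = 261 mm, Ī = 50306.7 mm⁴.
Transfer each piece to the bottom edge using Ī + A·d² with d = y − 0:
  bottom flange: d = 7 mm → contributes +201 227 mm⁴
  web: d = 134 mm → contributes +98 305 920 mm⁴
  top flange: d = 261 mm → contributes +209 862 987 mm⁴
Total I = 308 370 133 mm⁴.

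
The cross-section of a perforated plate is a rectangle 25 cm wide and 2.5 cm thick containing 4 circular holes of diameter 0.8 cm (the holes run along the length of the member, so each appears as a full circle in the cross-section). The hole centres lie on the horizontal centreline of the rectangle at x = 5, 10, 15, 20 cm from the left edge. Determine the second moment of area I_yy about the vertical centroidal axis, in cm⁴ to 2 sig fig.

Break the section into simple shapes (no overlaps), measuring from the bottom-left corner of the bounding box.
Plate: 25 × 2.5, A = 62.5 cm², x = 12.5 cm, Ī = 3 255 cm⁴.
Hole 1 (subtracted): ⌀0.8, A = 0.5027 cm², x = 5 cm, Ī = 0.02011 cm⁴.
Hole 2 (subtracted): ⌀0.8, A = 0.5027 cm², x = 10 cm, Ī = 0.02011 cm⁴.
Hole 3 (subtracted): ⌀0.8, A = 0.5027 cm², x = 15 cm, Ī = 0.02011 cm⁴.
Hole 4 (subtracted): ⌀0.8, A = 0.5027 cm², x = 20 cm, Ī = 0.02011 cm⁴.
By symmetry the centroid is at mid-width, x̄ = 12.5 cm.
Transfer each piece to the vertical centroidal axis using Ī + A·d² with d = x − 12.5:
  plate: d = 0 cm → contributes +3 255 cm⁴
  hole 1: d = -7.5 cm → contributes −28.29 cm⁴
  hole 2: d = -2.5 cm → contributes −3.162 cm⁴
  hole 3: d = 2.5 cm → contributes −3.162 cm⁴
  hole 4: d = 7.5 cm → contributes −28.29 cm⁴
Total I = 3 192 cm⁴.

I_yy ≈ 3200 cm⁴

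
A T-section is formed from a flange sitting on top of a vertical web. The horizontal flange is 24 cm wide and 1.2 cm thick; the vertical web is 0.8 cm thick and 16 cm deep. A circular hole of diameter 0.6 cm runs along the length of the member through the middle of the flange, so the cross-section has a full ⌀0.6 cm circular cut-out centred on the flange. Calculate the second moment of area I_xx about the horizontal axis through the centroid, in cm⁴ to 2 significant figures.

I_xx ≈ 930 cm⁴

Decompose the section into non-overlapping parts with the origin at the bottom-left of its bounding rectangle.
Flange: 24 × 1.2, A = 28.8 cm², y = 16.6 cm, Ī = 3.456 cm⁴.
Web: 0.8 × 16, A = 12.8 cm², y = 8 cm, Ī = 273.1 cm⁴.
Hole (subtracted): ⌀0.6, A = 0.2827 cm², y = 16.6 cm, Ī = 0.006362 cm⁴.
Centroid: ȳ = ΣA·y / ΣA = 13.94 cm.
Transfer each piece to the horizontal axis through the centroid using Ī + A·d² with d = y − 13.94:
  flange: d = 2.664 cm → contributes +207.9 cm⁴
  web: d = -5.936 cm → contributes +724 cm⁴
  hole: d = 2.664 cm → contributes −2.013 cm⁴
Total I = 929.9 cm⁴.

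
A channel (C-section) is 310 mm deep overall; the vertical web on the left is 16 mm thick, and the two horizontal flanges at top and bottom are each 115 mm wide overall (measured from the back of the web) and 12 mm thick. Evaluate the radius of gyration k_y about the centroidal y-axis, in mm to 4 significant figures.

Split into non-overlapping primitives; take the origin at the lower-left of the bounding box.
Web: 16 × 310, A = 4 960 mm², x = 8 mm, Ī = 105 813 mm⁴.
Top flange (beyond web): 99 × 12, A = 1 188 mm², x = 65.5 mm, Ī = 970 299 mm⁴.
Bottom flange (beyond web): 99 × 12, A = 1 188 mm², x = 65.5 mm, Ī = 970 299 mm⁴.
Centroid: x̄ = ΣA·x / ΣA = 26.6232 mm.
Transfer each piece to the centroidal y-axis using Ī + A·d² with d = x − 26.6232:
  web: d = -18.6232 mm → contributes +1 826 063 mm⁴
  top flange (beyond web): d = 38.8768 mm → contributes +2 765 846 mm⁴
  bottom flange (beyond web): d = 38.8768 mm → contributes +2 765 846 mm⁴
Total I = 7 357 756 mm⁴.
Radius of gyration: k = √(I/A) = √(7 357 756 / 7 336) = 31.6696 mm.

k_y ≈ 31.67 mm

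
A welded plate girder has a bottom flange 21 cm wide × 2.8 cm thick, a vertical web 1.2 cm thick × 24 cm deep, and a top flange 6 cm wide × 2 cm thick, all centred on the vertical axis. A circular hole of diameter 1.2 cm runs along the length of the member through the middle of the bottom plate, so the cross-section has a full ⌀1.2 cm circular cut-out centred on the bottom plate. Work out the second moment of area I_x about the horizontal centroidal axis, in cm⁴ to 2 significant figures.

Decompose the section into non-overlapping parts with the origin at the bottom-left of its bounding rectangle.
Bottom plate: 21 × 2.8, A = 58.8 cm², y = 1.4 cm, Ī = 38.42 cm⁴.
Web plate: 1.2 × 24, A = 28.8 cm², y = 14.8 cm, Ī = 1 382 cm⁴.
Top plate: 6 × 2, A = 12 cm², y = 27.8 cm, Ī = 4 cm⁴.
Hole (subtracted): ⌀1.2, A = 1.131 cm², y = 1.4 cm, Ī = 0.1018 cm⁴.
Centroid: ȳ = ΣA·y / ΣA = 8.536 cm.
Transfer each piece to the horizontal centroidal axis using Ī + A·d² with d = y − 8.536:
  bottom plate: d = -7.136 cm → contributes +3 033 cm⁴
  web plate: d = 6.264 cm → contributes +2 512 cm⁴
  top plate: d = 19.26 cm → contributes +4 457 cm⁴
  hole: d = -7.136 cm → contributes −57.7 cm⁴
Total I = 9 945 cm⁴.

I_x ≈ 9900 cm⁴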